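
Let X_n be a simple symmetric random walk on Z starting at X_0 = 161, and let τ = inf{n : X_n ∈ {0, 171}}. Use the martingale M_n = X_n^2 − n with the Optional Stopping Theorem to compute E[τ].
E[τ] = 1610

M_n = X_n^2 − n is a martingale (since E[X_{n+1}^2 | F_n] = X_n^2 + 1). By OST (τ has finite mean in a bounded region), E[M_τ] = E[M_0] = X_0^2 − 0 = 161^2 = 25921. Also E[M_τ] = E[X_τ^2] − E[τ]. The walk exits at 0 or 171, with P(hit 171 first) = 161/171, so E[X_τ^2] = 171^2 · 161/171 + 0 = 27531. Thus E[τ] = E[X_τ^2] − E[M_τ] = 27531 − 25921 = 1610 = 161(171 − 161) = 1610.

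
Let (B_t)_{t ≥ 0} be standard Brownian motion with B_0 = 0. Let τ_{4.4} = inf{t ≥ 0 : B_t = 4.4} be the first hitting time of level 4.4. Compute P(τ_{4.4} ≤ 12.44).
P(τ_{4.4} ≤ 12.44) = 2(1 − Φ(4.4/√12.44)) = 2(1 − Φ(1.2475)) ≈ 0.2122

By the reflection principle for standard BM, P(τ_b ≤ t) = 2 · P(B_t ≥ b). Since B_t ~ N(0, t), P(B_t ≥ 4.4) = 1 − Φ(4.4/√t) = 1 − Φ(4.4/√12.44) = 1 − Φ(1.2475) ≈ 0.10611. Doubling: P(τ_{4.4} ≤ 12.44) ≈ 2 · 0.10611 = 0.21222 ≈ 0.2122.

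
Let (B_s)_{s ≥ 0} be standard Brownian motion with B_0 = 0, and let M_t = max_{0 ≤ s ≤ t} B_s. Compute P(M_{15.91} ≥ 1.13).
P(M_{15.91} ≥ 1.13) = 2·P(B_{15.91} ≥ 1.13) = 2(1 − Φ(1.13/√15.91)) ≈ 0.7769

By the reflection principle for Brownian motion, P(M_t ≥ a) = 2 · P(B_t ≥ a) for a ≥ 0. Since B_t ~ N(0, t), P(B_t ≥ 1.13) = 1 − Φ(1.13/√t) = 1 − Φ(1.13/√15.91) = 1 − Φ(0.2833). So
  P(M_{15.91} ≥ 1.13) = 2(1 − Φ(0.2833)) ≈ 0.7769.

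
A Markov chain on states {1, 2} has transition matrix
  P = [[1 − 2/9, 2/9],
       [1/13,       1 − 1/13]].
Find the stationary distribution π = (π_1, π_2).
π_1 = 9/35, π_2 = 26/35

Solve πP = π with π_1 + π_2 = 1. From πP = π: π_1 · (1 − 2/9) + π_2 · 1/13 = π_1 ⇒ π_2 · 1/13 = π_1 · 2/9 ⇒ π_2/π_1 = (2/9)/(1/13) = 26/9. Together with π_1 + π_2 = 1:
  π_1 = (1/13)/(2/9 + 1/13) = (1/13)/(35/117) = 9/35,
  π_2 = (2/9)/(2/9 + 1/13) = (2/9)/(35/117) = 26/35.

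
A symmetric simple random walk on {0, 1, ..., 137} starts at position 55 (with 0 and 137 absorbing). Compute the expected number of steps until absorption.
E[τ | X_0 = 55] = 4510

Let v_k = E[τ | X_0 = k]. Boundary: v_0 = v_137 = 0. Recurrence: v_k = 1 + (v_{k-1} + v_{k+1})/2 for 1 ≤ k ≤ 136. The particular solution to v_k − (v_{k-1} + v_{k+1})/2 = 1 is v_k = −k^2. Adding homogeneous solution A + B k and matching boundaries gives v_k = k (137 − k). Substituting k = 55: v_55 = 55 · 82 = 4510.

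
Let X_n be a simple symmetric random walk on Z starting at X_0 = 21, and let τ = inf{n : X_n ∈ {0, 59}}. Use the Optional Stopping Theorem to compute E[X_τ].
E[X_τ] = 21

X_n is a martingale and τ is a bounded-mean stopping time (indeed τ is finite a.s. with bounded expectation since the walk is in a bounded region). By the OST, E[X_τ] = E[X_0] = 21. Equivalently: E[X_τ] = 59 · P(hit 59 first) + 0 · P(hit 0 first) = 59 · (21/59) = 21.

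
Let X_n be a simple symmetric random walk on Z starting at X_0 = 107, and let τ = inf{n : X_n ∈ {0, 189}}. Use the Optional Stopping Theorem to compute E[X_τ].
E[X_τ] = 107

X_n is a martingale and τ is a bounded-mean stopping time (indeed τ is finite a.s. with bounded expectation since the walk is in a bounded region). By the OST, E[X_τ] = E[X_0] = 107. Equivalently: E[X_τ] = 189 · P(hit 189 first) + 0 · P(hit 0 first) = 189 · (107/189) = 107.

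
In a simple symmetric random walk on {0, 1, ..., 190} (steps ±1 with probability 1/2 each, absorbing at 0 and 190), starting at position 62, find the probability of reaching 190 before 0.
P(hit 190 before 0) = 62/190 = 31/95

Let u_k = P(hit 190 before 0 | start at k). Then u_0 = 0, u_190 = 1, and u_k = u_{k-1}/2 + u_{k+1}/2 for 1 ≤ k ≤ 189. This harmonic recurrence is solved by u_k = k/190, giving u_62 = 62/190 = 31/95.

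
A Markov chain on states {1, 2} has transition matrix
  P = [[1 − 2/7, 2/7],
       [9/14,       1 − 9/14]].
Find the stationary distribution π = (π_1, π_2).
π_1 = 9/13, π_2 = 4/13

Solve πP = π with π_1 + π_2 = 1. From πP = π: π_1 · (1 − 2/7) + π_2 · 9/14 = π_1 ⇒ π_2 · 9/14 = π_1 · 2/7 ⇒ π_2/π_1 = (2/7)/(9/14) = 4/9. Together with π_1 + π_2 = 1:
  π_1 = (9/14)/(2/7 + 9/14) = (9/14)/(13/14) = 9/13,
  π_2 = (2/7)/(2/7 + 9/14) = (2/7)/(13/14) = 4/13.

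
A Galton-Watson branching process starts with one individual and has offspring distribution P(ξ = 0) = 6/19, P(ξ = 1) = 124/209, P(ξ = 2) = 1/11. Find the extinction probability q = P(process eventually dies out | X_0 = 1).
q = 1

Mean offspring μ = 0·6/19 + 1·124/209 + 2·1/11 = 162/209 ≤ 1. For μ ≤ 1 with offspring not concentrated at 1, the Galton-Watson process goes extinct almost surely, so q = 1.
(Algebraic check: The pgf is f(s) = 6/19 + 124/209·s + 1/11·s². The extinction probability q is the smallest fixed point of f in [0, 1]. Setting s = f(s):
  1/11·s² + (124/209 − 1)·s + 6/19 = 0
  1/11·s² − (6/19 + 1/11)·s + 6/19 = 0
which factors as (s − 1)·(1/11·s − 6/19) = 0, giving roots s = 1 and s = (6/19)/(1/11) = 66/19. Since 66/19 ≥ 1, the smallest root in [0, 1] is s = 1.)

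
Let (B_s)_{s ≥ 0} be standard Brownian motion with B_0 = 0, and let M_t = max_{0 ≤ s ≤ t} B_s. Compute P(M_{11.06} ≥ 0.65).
P(M_{11.06} ≥ 0.65) = 2·P(B_{11.06} ≥ 0.65) = 2(1 − Φ(0.65/√11.06)) ≈ 0.8450

By the reflection principle for Brownian motion, P(M_t ≥ a) = 2 · P(B_t ≥ a) for a ≥ 0. Since B_t ~ N(0, t), P(B_t ≥ 0.65) = 1 − Φ(0.65/√t) = 1 − Φ(0.65/√11.06) = 1 − Φ(0.1955). So
  P(M_{11.06} ≥ 0.65) = 2(1 − Φ(0.1955)) ≈ 0.8450.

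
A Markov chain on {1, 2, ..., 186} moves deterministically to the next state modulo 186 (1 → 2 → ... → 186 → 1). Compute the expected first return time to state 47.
E[T_47 | X_0 = 47] = 186

The chain cycles deterministically, so starting at state 47 it returns in exactly 186 steps. Equivalently, the stationary distribution is uniform π_j = 1/186 for every state j, so by Kac's formula E[T_47] = 1/π_47 = 186.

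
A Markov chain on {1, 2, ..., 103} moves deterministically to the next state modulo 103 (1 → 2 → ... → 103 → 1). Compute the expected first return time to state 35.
E[T_35 | X_0 = 35] = 103

The chain cycles deterministically, so starting at state 35 it returns in exactly 103 steps. Equivalently, the stationary distribution is uniform π_j = 1/103 for every state j, so by Kac's formula E[T_35] = 1/π_35 = 103.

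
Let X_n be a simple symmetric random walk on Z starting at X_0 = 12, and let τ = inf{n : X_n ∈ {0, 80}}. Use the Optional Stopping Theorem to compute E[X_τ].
E[X_τ] = 12

X_n is a martingale and τ is a bounded-mean stopping time (indeed τ is finite a.s. with bounded expectation since the walk is in a bounded region). By the OST, E[X_τ] = E[X_0] = 12. Equivalently: E[X_τ] = 80 · P(hit 80 first) + 0 · P(hit 0 first) = 80 · (12/80) = 12.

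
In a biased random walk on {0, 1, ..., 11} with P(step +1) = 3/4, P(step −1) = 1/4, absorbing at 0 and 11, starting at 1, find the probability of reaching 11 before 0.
P(hit 11 before 0) = (1 − (1/3)^1) / (1 − (1/3)^11) = 59049/88573

Let u_k denote P(reach 11 before 0 | start at k). Boundary: u_0 = 0, u_11 = 1. Recurrence: u_k = 3/4·u_{k+1} + 1/4·u_{k-1} for 1 ≤ k ≤ 10. Try u_k = A + B·r^k with r = q/p = (1/4)/(3/4) = 1/3. Substitution satisfies the recurrence; boundary conditions give:
  u_k = (1 − r^k) / (1 − r^N) = (1 − (1/3)^1) / (1 − (1/3)^11) = 59049/88573.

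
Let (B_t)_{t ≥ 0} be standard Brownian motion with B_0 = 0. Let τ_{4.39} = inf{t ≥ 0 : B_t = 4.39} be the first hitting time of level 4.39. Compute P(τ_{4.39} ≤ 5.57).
P(τ_{4.39} ≤ 5.57) = 2(1 − Φ(4.39/√5.57)) = 2(1 − Φ(1.8601)) ≈ 0.0629

By the reflection principle for standard BM, P(τ_b ≤ t) = 2 · P(B_t ≥ b). Since B_t ~ N(0, t), P(B_t ≥ 4.39) = 1 − Φ(4.39/√t) = 1 − Φ(4.39/√5.57) = 1 − Φ(1.8601) ≈ 0.03144. Doubling: P(τ_{4.39} ≤ 5.57) ≈ 2 · 0.03144 = 0.06288 ≈ 0.0629.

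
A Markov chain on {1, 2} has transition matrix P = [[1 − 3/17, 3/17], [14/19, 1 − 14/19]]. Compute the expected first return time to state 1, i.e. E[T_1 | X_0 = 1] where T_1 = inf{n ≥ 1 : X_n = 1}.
E[T_1 | X_0 = 1] = 1/π_1 = 295/238

For an irreducible recurrent Markov chain with stationary distribution π, E[T_i | X_0 = i] = 1/π_i (Kac's formula). Here π_1 = (14/19)/(3/17 + 14/19) = (14/19)/(295/323) = 238/295, so E[T_1 | X_0 = 1] = 1/π_1 = (3/17 + 14/19)/(14/19) = (295/323)/(14/19) = 295/238.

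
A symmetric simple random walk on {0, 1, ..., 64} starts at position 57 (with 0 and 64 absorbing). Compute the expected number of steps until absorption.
E[τ | X_0 = 57] = 399

Let v_k = E[τ | X_0 = k]. Boundary: v_0 = v_64 = 0. Recurrence: v_k = 1 + (v_{k-1} + v_{k+1})/2 for 1 ≤ k ≤ 63. The particular solution to v_k − (v_{k-1} + v_{k+1})/2 = 1 is v_k = −k^2. Adding homogeneous solution A + B k and matching boundaries gives v_k = k (64 − k). Substituting k = 57: v_57 = 57 · 7 = 399.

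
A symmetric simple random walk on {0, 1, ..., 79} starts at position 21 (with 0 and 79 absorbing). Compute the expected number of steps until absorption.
E[τ | X_0 = 21] = 1218

Let v_k = E[τ | X_0 = k]. Boundary: v_0 = v_79 = 0. Recurrence: v_k = 1 + (v_{k-1} + v_{k+1})/2 for 1 ≤ k ≤ 78. The particular solution to v_k − (v_{k-1} + v_{k+1})/2 = 1 is v_k = −k^2. Adding homogeneous solution A + B k and matching boundaries gives v_k = k (79 − k). Substituting k = 21: v_21 = 21 · 58 = 1218.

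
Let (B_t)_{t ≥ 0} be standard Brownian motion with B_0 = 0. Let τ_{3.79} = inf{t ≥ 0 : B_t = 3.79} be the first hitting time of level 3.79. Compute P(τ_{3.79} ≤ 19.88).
P(τ_{3.79} ≤ 19.88) = 2(1 − Φ(3.79/√19.88)) = 2(1 − Φ(0.8500)) ≈ 0.3953

By the reflection principle for standard BM, P(τ_b ≤ t) = 2 · P(B_t ≥ b). Since B_t ~ N(0, t), P(B_t ≥ 3.79) = 1 − Φ(3.79/√t) = 1 − Φ(3.79/√19.88) = 1 − Φ(0.8500) ≈ 0.19766. Doubling: P(τ_{3.79} ≤ 19.88) ≈ 2 · 0.19766 = 0.39532 ≈ 0.3953.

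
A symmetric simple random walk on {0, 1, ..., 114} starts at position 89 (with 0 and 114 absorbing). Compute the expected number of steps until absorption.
E[τ | X_0 = 89] = 2225

Let v_k = E[τ | X_0 = k]. Boundary: v_0 = v_114 = 0. Recurrence: v_k = 1 + (v_{k-1} + v_{k+1})/2 for 1 ≤ k ≤ 113. The particular solution to v_k − (v_{k-1} + v_{k+1})/2 = 1 is v_k = −k^2. Adding homogeneous solution A + B k and matching boundaries gives v_k = k (114 − k). Substituting k = 89: v_89 = 89 · 25 = 2225.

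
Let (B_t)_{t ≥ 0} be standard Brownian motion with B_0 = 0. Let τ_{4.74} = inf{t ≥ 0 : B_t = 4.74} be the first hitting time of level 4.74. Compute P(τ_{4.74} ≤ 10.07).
P(τ_{4.74} ≤ 10.07) = 2(1 − Φ(4.74/√10.07)) = 2(1 − Φ(1.4937)) ≈ 0.1353

By the reflection principle for standard BM, P(τ_b ≤ t) = 2 · P(B_t ≥ b). Since B_t ~ N(0, t), P(B_t ≥ 4.74) = 1 − Φ(4.74/√t) = 1 − Φ(4.74/√10.07) = 1 − Φ(1.4937) ≈ 0.06763. Doubling: P(τ_{4.74} ≤ 10.07) ≈ 2 · 0.06763 = 0.13526 ≈ 0.1353.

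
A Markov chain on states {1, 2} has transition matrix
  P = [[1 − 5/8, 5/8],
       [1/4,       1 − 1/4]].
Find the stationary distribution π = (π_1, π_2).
π_1 = 2/7, π_2 = 5/7

Solve πP = π with π_1 + π_2 = 1. From πP = π: π_1 · (1 − 5/8) + π_2 · 1/4 = π_1 ⇒ π_2 · 1/4 = π_1 · 5/8 ⇒ π_2/π_1 = (5/8)/(1/4) = 5/2. Together with π_1 + π_2 = 1:
  π_1 = (1/4)/(5/8 + 1/4) = (1/4)/(7/8) = 2/7,
  π_2 = (5/8)/(5/8 + 1/4) = (5/8)/(7/8) = 5/7.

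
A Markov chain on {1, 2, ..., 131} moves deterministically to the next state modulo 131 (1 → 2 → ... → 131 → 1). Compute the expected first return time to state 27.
E[T_27 | X_0 = 27] = 131

The chain cycles deterministically, so starting at state 27 it returns in exactly 131 steps. Equivalently, the stationary distribution is uniform π_j = 1/131 for every state j, so by Kac's formula E[T_27] = 1/π_27 = 131.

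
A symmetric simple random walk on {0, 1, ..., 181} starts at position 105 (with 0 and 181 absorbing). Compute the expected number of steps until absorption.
E[τ | X_0 = 105] = 7980

Let v_k = E[τ | X_0 = k]. Boundary: v_0 = v_181 = 0. Recurrence: v_k = 1 + (v_{k-1} + v_{k+1})/2 for 1 ≤ k ≤ 180. The particular solution to v_k − (v_{k-1} + v_{k+1})/2 = 1 is v_k = −k^2. Adding homogeneous solution A + B k and matching boundaries gives v_k = k (181 − k). Substituting k = 105: v_105 = 105 · 76 = 7980.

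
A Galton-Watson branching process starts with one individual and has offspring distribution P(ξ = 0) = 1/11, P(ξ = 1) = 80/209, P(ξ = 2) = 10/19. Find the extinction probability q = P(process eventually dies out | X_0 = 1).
q = 19/110

The pgf is f(s) = 1/11 + 80/209·s + 10/19·s². The extinction probability q is the smallest fixed point of f in [0, 1]. Setting s = f(s):
  10/19·s² + (80/209 − 1)·s + 1/11 = 0
  10/19·s² − (1/11 + 10/19)·s + 1/11 = 0
which factors as (s − 1)·(10/19·s − 1/11) = 0, giving roots s = 1 and s = (1/11)/(10/19) = 19/110.
Mean offspring μ = 80/209 + 2·10/19 = 300/209 > 1 (supercritical), so q < 1. The extinction probability is the smaller root: q = (1/11)/(10/19) = 19/110.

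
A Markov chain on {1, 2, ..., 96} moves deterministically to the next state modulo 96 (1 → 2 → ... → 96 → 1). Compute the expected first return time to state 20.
E[T_20 | X_0 = 20] = 96

The chain cycles deterministically, so starting at state 20 it returns in exactly 96 steps. Equivalently, the stationary distribution is uniform π_j = 1/96 for every state j, so by Kac's formula E[T_20] = 1/π_20 = 96.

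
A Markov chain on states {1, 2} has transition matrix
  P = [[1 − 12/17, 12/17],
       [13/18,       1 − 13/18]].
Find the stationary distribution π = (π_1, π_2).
π_1 = 221/437, π_2 = 216/437

Solve πP = π with π_1 + π_2 = 1. From πP = π: π_1 · (1 − 12/17) + π_2 · 13/18 = π_1 ⇒ π_2 · 13/18 = π_1 · 12/17 ⇒ π_2/π_1 = (12/17)/(13/18) = 216/221. Together with π_1 + π_2 = 1:
  π_1 = (13/18)/(12/17 + 13/18) = (13/18)/(437/306) = 221/437,
  π_2 = (12/17)/(12/17 + 13/18) = (12/17)/(437/306) = 216/437.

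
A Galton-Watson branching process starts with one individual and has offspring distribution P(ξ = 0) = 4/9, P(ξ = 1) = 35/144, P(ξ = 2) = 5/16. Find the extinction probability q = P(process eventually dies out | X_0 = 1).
q = 1

Mean offspring μ = 0·4/9 + 1·35/144 + 2·5/16 = 125/144 ≤ 1. For μ ≤ 1 with offspring not concentrated at 1, the Galton-Watson process goes extinct almost surely, so q = 1.
(Algebraic check: The pgf is f(s) = 4/9 + 35/144·s + 5/16·s². The extinction probability q is the smallest fixed point of f in [0, 1]. Setting s = f(s):
  5/16·s² + (35/144 − 1)·s + 4/9 = 0
  5/16·s² − (4/9 + 5/16)·s + 4/9 = 0
which factors as (s − 1)·(5/16·s − 4/9) = 0, giving roots s = 1 and s = (4/9)/(5/16) = 64/45. Since 64/45 ≥ 1, the smallest root in [0, 1] is s = 1.)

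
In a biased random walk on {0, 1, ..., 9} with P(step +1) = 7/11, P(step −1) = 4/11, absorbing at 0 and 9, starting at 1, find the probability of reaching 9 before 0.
P(hit 9 before 0) = (1 − (4/7)^1) / (1 − (4/7)^9) = 5764801/13363821

Let u_k denote P(reach 9 before 0 | start at k). Boundary: u_0 = 0, u_9 = 1. Recurrence: u_k = 7/11·u_{k+1} + 4/11·u_{k-1} for 1 ≤ k ≤ 8. Try u_k = A + B·r^k with r = q/p = (4/11)/(7/11) = 4/7. Substitution satisfies the recurrence; boundary conditions give:
  u_k = (1 − r^k) / (1 − r^N) = (1 − (4/7)^1) / (1 − (4/7)^9) = 5764801/13363821.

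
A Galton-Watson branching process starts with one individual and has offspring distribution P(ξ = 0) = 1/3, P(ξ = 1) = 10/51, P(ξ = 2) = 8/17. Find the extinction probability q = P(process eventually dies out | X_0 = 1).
q = 17/24

The pgf is f(s) = 1/3 + 10/51·s + 8/17·s². The extinction probability q is the smallest fixed point of f in [0, 1]. Setting s = f(s):
  8/17·s² + (10/51 − 1)·s + 1/3 = 0
  8/17·s² − (1/3 + 8/17)·s + 1/3 = 0
which factors as (s − 1)·(8/17·s − 1/3) = 0, giving roots s = 1 and s = (1/3)/(8/17) = 17/24.
Mean offspring μ = 10/51 + 2·8/17 = 58/51 > 1 (supercritical), so q < 1. The extinction probability is the smaller root: q = (1/3)/(8/17) = 17/24.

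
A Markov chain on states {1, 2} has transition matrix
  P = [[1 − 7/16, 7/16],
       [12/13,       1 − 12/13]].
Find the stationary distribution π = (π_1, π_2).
π_1 = 192/283, π_2 = 91/283

Solve πP = π with π_1 + π_2 = 1. From πP = π: π_1 · (1 − 7/16) + π_2 · 12/13 = π_1 ⇒ π_2 · 12/13 = π_1 · 7/16 ⇒ π_2/π_1 = (7/16)/(12/13) = 91/192. Together with π_1 + π_2 = 1:
  π_1 = (12/13)/(7/16 + 12/13) = (12/13)/(283/208) = 192/283,
  π_2 = (7/16)/(7/16 + 12/13) = (7/16)/(283/208) = 91/283.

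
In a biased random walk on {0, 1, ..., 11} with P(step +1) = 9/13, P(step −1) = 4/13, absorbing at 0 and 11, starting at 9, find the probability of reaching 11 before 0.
P(hit 11 before 0) = (1 − (4/9)^9) / (1 − (4/9)^11) = 6271965189/6275373061

Let u_k denote P(reach 11 before 0 | start at k). Boundary: u_0 = 0, u_11 = 1. Recurrence: u_k = 9/13·u_{k+1} + 4/13·u_{k-1} for 1 ≤ k ≤ 10. Try u_k = A + B·r^k with r = q/p = (4/13)/(9/13) = 4/9. Substitution satisfies the recurrence; boundary conditions give:
  u_k = (1 − r^k) / (1 − r^N) = (1 − (4/9)^9) / (1 − (4/9)^11) = 6271965189/6275373061.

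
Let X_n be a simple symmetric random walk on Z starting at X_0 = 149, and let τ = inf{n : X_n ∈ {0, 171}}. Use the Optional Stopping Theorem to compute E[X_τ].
E[X_τ] = 149

X_n is a martingale and τ is a bounded-mean stopping time (indeed τ is finite a.s. with bounded expectation since the walk is in a bounded region). By the OST, E[X_τ] = E[X_0] = 149. Equivalently: E[X_τ] = 171 · P(hit 171 first) + 0 · P(hit 0 first) = 171 · (149/171) = 149.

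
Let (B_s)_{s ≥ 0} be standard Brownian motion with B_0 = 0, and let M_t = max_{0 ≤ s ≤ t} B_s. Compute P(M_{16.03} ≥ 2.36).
P(M_{16.03} ≥ 2.36) = 2·P(B_{16.03} ≥ 2.36) = 2(1 − Φ(2.36/√16.03)) ≈ 0.5556

By the reflection principle for Brownian motion, P(M_t ≥ a) = 2 · P(B_t ≥ a) for a ≥ 0. Since B_t ~ N(0, t), P(B_t ≥ 2.36) = 1 − Φ(2.36/√t) = 1 − Φ(2.36/√16.03) = 1 − Φ(0.5894). So
  P(M_{16.03} ≥ 2.36) = 2(1 − Φ(0.5894)) ≈ 0.5556.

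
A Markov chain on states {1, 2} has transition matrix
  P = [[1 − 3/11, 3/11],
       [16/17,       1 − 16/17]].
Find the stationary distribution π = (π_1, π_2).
π_1 = 176/227, π_2 = 51/227

Solve πP = π with π_1 + π_2 = 1. From πP = π: π_1 · (1 − 3/11) + π_2 · 16/17 = π_1 ⇒ π_2 · 16/17 = π_1 · 3/11 ⇒ π_2/π_1 = (3/11)/(16/17) = 51/176. Together with π_1 + π_2 = 1:
  π_1 = (16/17)/(3/11 + 16/17) = (16/17)/(227/187) = 176/227,
  π_2 = (3/11)/(3/11 + 16/17) = (3/11)/(227/187) = 51/227.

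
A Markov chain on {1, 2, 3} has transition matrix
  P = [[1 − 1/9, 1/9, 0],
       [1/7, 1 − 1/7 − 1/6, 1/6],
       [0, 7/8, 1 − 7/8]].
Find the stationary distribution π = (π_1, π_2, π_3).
π = (27/52, 21/52, 1/13)

This is a birth-death chain on three states, which satisfies detailed balance: π_1 · P_{12} = π_2 · P_{21} and π_2 · P_{23} = π_3 · P_{32}.
From π_1 · 1/9 = π_2 · 1/7: π_2/π_1 = (1/9)/(1/7) = 7/9.
From π_2 · 1/6 = π_3 · 7/8: π_3/π_2 = (1/6)/(7/8) = 4/21.
Take π_1 proportional to 1; then unnormalized π = (1, 7/9, 4/27). Normalize by dividing by the sum 52/27:
  π = (27/52, 21/52, 1/13).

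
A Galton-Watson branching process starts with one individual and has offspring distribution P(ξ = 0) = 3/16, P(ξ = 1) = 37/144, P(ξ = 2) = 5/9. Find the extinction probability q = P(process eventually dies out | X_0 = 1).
q = 27/80

The pgf is f(s) = 3/16 + 37/144·s + 5/9·s². The extinction probability q is the smallest fixed point of f in [0, 1]. Setting s = f(s):
  5/9·s² + (37/144 − 1)·s + 3/16 = 0
  5/9·s² − (3/16 + 5/9)·s + 3/16 = 0
which factors as (s − 1)·(5/9·s − 3/16) = 0, giving roots s = 1 and s = (3/16)/(5/9) = 27/80.
Mean offspring μ = 37/144 + 2·5/9 = 197/144 > 1 (supercritical), so q < 1. The extinction probability is the smaller root: q = (3/16)/(5/9) = 27/80.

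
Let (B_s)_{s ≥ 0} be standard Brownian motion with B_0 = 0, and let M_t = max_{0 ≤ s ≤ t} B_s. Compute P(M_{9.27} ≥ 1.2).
P(M_{9.27} ≥ 1.2) = 2·P(B_{9.27} ≥ 1.2) = 2(1 − Φ(1.2/√9.27)) ≈ 0.6935

By the reflection principle for Brownian motion, P(M_t ≥ a) = 2 · P(B_t ≥ a) for a ≥ 0. Since B_t ~ N(0, t), P(B_t ≥ 1.2) = 1 − Φ(1.2/√t) = 1 − Φ(1.2/√9.27) = 1 − Φ(0.3941). So
  P(M_{9.27} ≥ 1.2) = 2(1 − Φ(0.3941)) ≈ 0.6935.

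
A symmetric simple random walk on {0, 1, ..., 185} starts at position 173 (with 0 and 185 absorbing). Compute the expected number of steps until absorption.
E[τ | X_0 = 173] = 2076

Let v_k = E[τ | X_0 = k]. Boundary: v_0 = v_185 = 0. Recurrence: v_k = 1 + (v_{k-1} + v_{k+1})/2 for 1 ≤ k ≤ 184. The particular solution to v_k − (v_{k-1} + v_{k+1})/2 = 1 is v_k = −k^2. Adding homogeneous solution A + B k and matching boundaries gives v_k = k (185 − k). Substituting k = 173: v_173 = 173 · 12 = 2076.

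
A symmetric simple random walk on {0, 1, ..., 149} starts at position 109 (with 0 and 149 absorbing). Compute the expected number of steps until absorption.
E[τ | X_0 = 109] = 4360

Let v_k = E[τ | X_0 = k]. Boundary: v_0 = v_149 = 0. Recurrence: v_k = 1 + (v_{k-1} + v_{k+1})/2 for 1 ≤ k ≤ 148. The particular solution to v_k − (v_{k-1} + v_{k+1})/2 = 1 is v_k = −k^2. Adding homogeneous solution A + B k and matching boundaries gives v_k = k (149 − k). Substituting k = 109: v_109 = 109 · 40 = 4360.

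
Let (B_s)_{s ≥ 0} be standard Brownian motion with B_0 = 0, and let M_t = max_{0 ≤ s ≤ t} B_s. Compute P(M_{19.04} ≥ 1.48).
P(M_{19.04} ≥ 1.48) = 2·P(B_{19.04} ≥ 1.48) = 2(1 − Φ(1.48/√19.04)) ≈ 0.7345

By the reflection principle for Brownian motion, P(M_t ≥ a) = 2 · P(B_t ≥ a) for a ≥ 0. Since B_t ~ N(0, t), P(B_t ≥ 1.48) = 1 − Φ(1.48/√t) = 1 − Φ(1.48/√19.04) = 1 − Φ(0.3392). So
  P(M_{19.04} ≥ 1.48) = 2(1 − Φ(0.3392)) ≈ 0.7345.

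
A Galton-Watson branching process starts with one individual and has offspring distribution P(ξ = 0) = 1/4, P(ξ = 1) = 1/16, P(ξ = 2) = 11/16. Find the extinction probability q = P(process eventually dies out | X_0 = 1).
q = 4/11

The pgf is f(s) = 1/4 + 1/16·s + 11/16·s². The extinction probability q is the smallest fixed point of f in [0, 1]. Setting s = f(s):
  11/16·s² + (1/16 − 1)·s + 1/4 = 0
  11/16·s² − (1/4 + 11/16)·s + 1/4 = 0
which factors as (s − 1)·(11/16·s − 1/4) = 0, giving roots s = 1 and s = (1/4)/(11/16) = 4/11.
Mean offspring μ = 1/16 + 2·11/16 = 23/16 > 1 (supercritical), so q < 1. The extinction probability is the smaller root: q = (1/4)/(11/16) = 4/11.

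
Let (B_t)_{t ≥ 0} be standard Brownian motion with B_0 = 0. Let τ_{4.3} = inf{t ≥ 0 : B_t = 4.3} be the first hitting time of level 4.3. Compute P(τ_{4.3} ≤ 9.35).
P(τ_{4.3} ≤ 9.35) = 2(1 − Φ(4.3/√9.35)) = 2(1 − Φ(1.4063)) ≈ 0.1596

By the reflection principle for standard BM, P(τ_b ≤ t) = 2 · P(B_t ≥ b). Since B_t ~ N(0, t), P(B_t ≥ 4.3) = 1 − Φ(4.3/√t) = 1 − Φ(4.3/√9.35) = 1 − Φ(1.4063) ≈ 0.07982. Doubling: P(τ_{4.3} ≤ 9.35) ≈ 2 · 0.07982 = 0.15964 ≈ 0.1596.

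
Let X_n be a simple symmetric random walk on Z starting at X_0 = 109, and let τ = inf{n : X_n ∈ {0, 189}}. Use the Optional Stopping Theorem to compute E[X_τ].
E[X_τ] = 109

X_n is a martingale and τ is a bounded-mean stopping time (indeed τ is finite a.s. with bounded expectation since the walk is in a bounded region). By the OST, E[X_τ] = E[X_0] = 109. Equivalently: E[X_τ] = 189 · P(hit 189 first) + 0 · P(hit 0 first) = 189 · (109/189) = 109.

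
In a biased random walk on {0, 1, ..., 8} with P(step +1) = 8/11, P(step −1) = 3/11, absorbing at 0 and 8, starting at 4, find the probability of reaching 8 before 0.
P(hit 8 before 0) = (1 − (3/8)^4) / (1 − (3/8)^8) = 4096/4177

Let u_k denote P(reach 8 before 0 | start at k). Boundary: u_0 = 0, u_8 = 1. Recurrence: u_k = 8/11·u_{k+1} + 3/11·u_{k-1} for 1 ≤ k ≤ 7. Try u_k = A + B·r^k with r = q/p = (3/11)/(8/11) = 3/8. Substitution satisfies the recurrence; boundary conditions give:
  u_k = (1 − r^k) / (1 − r^N) = (1 − (3/8)^4) / (1 − (3/8)^8) = 4096/4177.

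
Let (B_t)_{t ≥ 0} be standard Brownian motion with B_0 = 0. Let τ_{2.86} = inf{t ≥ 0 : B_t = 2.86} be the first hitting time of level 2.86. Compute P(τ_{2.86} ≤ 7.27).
P(τ_{2.86} ≤ 7.27) = 2(1 − Φ(2.86/√7.27)) = 2(1 − Φ(1.0607)) ≈ 0.2888

By the reflection principle for standard BM, P(τ_b ≤ t) = 2 · P(B_t ≥ b). Since B_t ~ N(0, t), P(B_t ≥ 2.86) = 1 − Φ(2.86/√t) = 1 − Φ(2.86/√7.27) = 1 − Φ(1.0607) ≈ 0.14441. Doubling: P(τ_{2.86} ≤ 7.27) ≈ 2 · 0.14441 = 0.28882 ≈ 0.2888.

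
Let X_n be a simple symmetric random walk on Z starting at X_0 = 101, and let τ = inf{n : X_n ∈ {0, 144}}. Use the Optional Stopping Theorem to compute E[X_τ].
E[X_τ] = 101

X_n is a martingale and τ is a bounded-mean stopping time (indeed τ is finite a.s. with bounded expectation since the walk is in a bounded region). By the OST, E[X_τ] = E[X_0] = 101. Equivalently: E[X_τ] = 144 · P(hit 144 first) + 0 · P(hit 0 first) = 144 · (101/144) = 101.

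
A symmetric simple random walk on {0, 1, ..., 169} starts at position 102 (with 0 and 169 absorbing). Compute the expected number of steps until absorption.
E[τ | X_0 = 102] = 6834

Let v_k = E[τ | X_0 = k]. Boundary: v_0 = v_169 = 0. Recurrence: v_k = 1 + (v_{k-1} + v_{k+1})/2 for 1 ≤ k ≤ 168. The particular solution to v_k − (v_{k-1} + v_{k+1})/2 = 1 is v_k = −k^2. Adding homogeneous solution A + B k and matching boundaries gives v_k = k (169 − k). Substituting k = 102: v_102 = 102 · 67 = 6834.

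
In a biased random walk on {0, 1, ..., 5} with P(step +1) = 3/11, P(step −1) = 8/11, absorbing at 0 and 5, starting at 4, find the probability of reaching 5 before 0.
P(hit 5 before 0) = (1 − (8/3)^4) / (1 − (8/3)^5) = 2409/6505

Let u_k denote P(reach 5 before 0 | start at k). Boundary: u_0 = 0, u_5 = 1. Recurrence: u_k = 3/11·u_{k+1} + 8/11·u_{k-1} for 1 ≤ k ≤ 4. Try u_k = A + B·r^k with r = q/p = (8/11)/(3/11) = 8/3. Substitution satisfies the recurrence; boundary conditions give:
  u_k = (1 − r^k) / (1 − r^N) = (1 − (8/3)^4) / (1 − (8/3)^5) = 2409/6505.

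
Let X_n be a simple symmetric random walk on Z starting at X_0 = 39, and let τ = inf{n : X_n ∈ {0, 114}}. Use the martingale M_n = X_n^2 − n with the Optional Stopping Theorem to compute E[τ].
E[τ] = 2925

M_n = X_n^2 − n is a martingale (since E[X_{n+1}^2 | F_n] = X_n^2 + 1). By OST (τ has finite mean in a bounded region), E[M_τ] = E[M_0] = X_0^2 − 0 = 39^2 = 1521. Also E[M_τ] = E[X_τ^2] − E[τ]. The walk exits at 0 or 114, with P(hit 114 first) = 39/114, so E[X_τ^2] = 114^2 · 39/114 + 0 = 4446. Thus E[τ] = E[X_τ^2] − E[M_τ] = 4446 − 1521 = 2925 = 39(114 − 39) = 2925.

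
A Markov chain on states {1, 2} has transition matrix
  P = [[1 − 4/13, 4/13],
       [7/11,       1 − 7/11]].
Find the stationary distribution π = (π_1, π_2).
π_1 = 91/135, π_2 = 44/135

Solve πP = π with π_1 + π_2 = 1. From πP = π: π_1 · (1 − 4/13) + π_2 · 7/11 = π_1 ⇒ π_2 · 7/11 = π_1 · 4/13 ⇒ π_2/π_1 = (4/13)/(7/11) = 44/91. Together with π_1 + π_2 = 1:
  π_1 = (7/11)/(4/13 + 7/11) = (7/11)/(135/143) = 91/135,
  π_2 = (4/13)/(4/13 + 7/11) = (4/13)/(135/143) = 44/135.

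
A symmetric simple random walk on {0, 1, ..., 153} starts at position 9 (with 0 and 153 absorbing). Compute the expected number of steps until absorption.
E[τ | X_0 = 9] = 1296

Let v_k = E[τ | X_0 = k]. Boundary: v_0 = v_153 = 0. Recurrence: v_k = 1 + (v_{k-1} + v_{k+1})/2 for 1 ≤ k ≤ 152. The particular solution to v_k − (v_{k-1} + v_{k+1})/2 = 1 is v_k = −k^2. Adding homogeneous solution A + B k and matching boundaries gives v_k = k (153 − k). Substituting k = 9: v_9 = 9 · 144 = 1296.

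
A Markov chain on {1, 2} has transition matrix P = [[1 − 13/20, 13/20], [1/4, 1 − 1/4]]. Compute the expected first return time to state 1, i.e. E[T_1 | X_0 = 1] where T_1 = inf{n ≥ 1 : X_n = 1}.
E[T_1 | X_0 = 1] = 1/π_1 = 18/5

For an irreducible recurrent Markov chain with stationary distribution π, E[T_i | X_0 = i] = 1/π_i (Kac's formula). Here π_1 = (1/4)/(13/20 + 1/4) = (1/4)/(9/10) = 5/18, so E[T_1 | X_0 = 1] = 1/π_1 = (13/20 + 1/4)/(1/4) = (9/10)/(1/4) = 18/5.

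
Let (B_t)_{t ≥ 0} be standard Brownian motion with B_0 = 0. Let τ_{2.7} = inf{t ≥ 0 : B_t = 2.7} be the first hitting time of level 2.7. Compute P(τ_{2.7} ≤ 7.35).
P(τ_{2.7} ≤ 7.35) = 2(1 − Φ(2.7/√7.35)) = 2(1 − Φ(0.9959)) ≈ 0.3193

By the reflection principle for standard BM, P(τ_b ≤ t) = 2 · P(B_t ≥ b). Since B_t ~ N(0, t), P(B_t ≥ 2.7) = 1 − Φ(2.7/√t) = 1 − Φ(2.7/√7.35) = 1 − Φ(0.9959) ≈ 0.15965. Doubling: P(τ_{2.7} ≤ 7.35) ≈ 2 · 0.15965 = 0.31930 ≈ 0.3193.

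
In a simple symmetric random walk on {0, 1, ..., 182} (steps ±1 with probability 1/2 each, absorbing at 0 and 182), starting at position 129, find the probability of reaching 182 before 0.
P(hit 182 before 0) = 129/182

Let u_k = P(hit 182 before 0 | start at k). Then u_0 = 0, u_182 = 1, and u_k = u_{k-1}/2 + u_{k+1}/2 for 1 ≤ k ≤ 181. This harmonic recurrence is solved by u_k = k/182, giving u_129 = 129/182.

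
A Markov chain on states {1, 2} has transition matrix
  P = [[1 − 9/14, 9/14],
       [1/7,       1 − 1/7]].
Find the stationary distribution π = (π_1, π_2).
π_1 = 2/11, π_2 = 9/11

Solve πP = π with π_1 + π_2 = 1. From πP = π: π_1 · (1 − 9/14) + π_2 · 1/7 = π_1 ⇒ π_2 · 1/7 = π_1 · 9/14 ⇒ π_2/π_1 = (9/14)/(1/7) = 9/2. Together with π_1 + π_2 = 1:
  π_1 = (1/7)/(9/14 + 1/7) = (1/7)/(11/14) = 2/11,
  π_2 = (9/14)/(9/14 + 1/7) = (9/14)/(11/14) = 9/11.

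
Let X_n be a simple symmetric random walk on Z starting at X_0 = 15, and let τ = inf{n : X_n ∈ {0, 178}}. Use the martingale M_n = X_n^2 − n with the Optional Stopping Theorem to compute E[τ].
E[τ] = 2445

M_n = X_n^2 − n is a martingale (since E[X_{n+1}^2 | F_n] = X_n^2 + 1). By OST (τ has finite mean in a bounded region), E[M_τ] = E[M_0] = X_0^2 − 0 = 15^2 = 225. Also E[M_τ] = E[X_τ^2] − E[τ]. The walk exits at 0 or 178, with P(hit 178 first) = 15/178, so E[X_τ^2] = 178^2 · 15/178 + 0 = 2670. Thus E[τ] = E[X_τ^2] − E[M_τ] = 2670 − 225 = 2445 = 15(178 − 15) = 2445.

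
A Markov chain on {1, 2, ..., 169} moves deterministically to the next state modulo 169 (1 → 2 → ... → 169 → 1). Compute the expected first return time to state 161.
E[T_161 | X_0 = 161] = 169

The chain cycles deterministically, so starting at state 161 it returns in exactly 169 steps. Equivalently, the stationary distribution is uniform π_j = 1/169 for every state j, so by Kac's formula E[T_161] = 1/π_161 = 169.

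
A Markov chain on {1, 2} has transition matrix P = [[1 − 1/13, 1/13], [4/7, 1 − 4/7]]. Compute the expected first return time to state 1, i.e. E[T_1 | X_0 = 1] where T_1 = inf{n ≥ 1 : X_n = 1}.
E[T_1 | X_0 = 1] = 1/π_1 = 59/52

For an irreducible recurrent Markov chain with stationary distribution π, E[T_i | X_0 = i] = 1/π_i (Kac's formula). Here π_1 = (4/7)/(1/13 + 4/7) = (4/7)/(59/91) = 52/59, so E[T_1 | X_0 = 1] = 1/π_1 = (1/13 + 4/7)/(4/7) = (59/91)/(4/7) = 59/52.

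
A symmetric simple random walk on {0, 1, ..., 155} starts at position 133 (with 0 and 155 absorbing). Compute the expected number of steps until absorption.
E[τ | X_0 = 133] = 2926

Let v_k = E[τ | X_0 = k]. Boundary: v_0 = v_155 = 0. Recurrence: v_k = 1 + (v_{k-1} + v_{k+1})/2 for 1 ≤ k ≤ 154. The particular solution to v_k − (v_{k-1} + v_{k+1})/2 = 1 is v_k = −k^2. Adding homogeneous solution A + B k and matching boundaries gives v_k = k (155 − k). Substituting k = 133: v_133 = 133 · 22 = 2926.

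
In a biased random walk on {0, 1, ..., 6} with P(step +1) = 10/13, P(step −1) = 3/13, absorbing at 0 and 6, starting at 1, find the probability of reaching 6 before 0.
P(hit 6 before 0) = (1 − (3/10)^1) / (1 − (3/10)^6) = 100000/142753

Let u_k denote P(reach 6 before 0 | start at k). Boundary: u_0 = 0, u_6 = 1. Recurrence: u_k = 10/13·u_{k+1} + 3/13·u_{k-1} for 1 ≤ k ≤ 5. Try u_k = A + B·r^k with r = q/p = (3/13)/(10/13) = 3/10. Substitution satisfies the recurrence; boundary conditions give:
  u_k = (1 − r^k) / (1 − r^N) = (1 − (3/10)^1) / (1 − (3/10)^6) = 100000/142753.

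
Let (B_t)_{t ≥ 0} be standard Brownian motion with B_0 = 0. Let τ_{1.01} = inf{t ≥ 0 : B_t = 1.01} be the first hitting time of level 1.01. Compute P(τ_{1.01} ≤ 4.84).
P(τ_{1.01} ≤ 4.84) = 2(1 − Φ(1.01/√4.84)) = 2(1 − Φ(0.4591)) ≈ 0.6462

By the reflection principle for standard BM, P(τ_b ≤ t) = 2 · P(B_t ≥ b). Since B_t ~ N(0, t), P(B_t ≥ 1.01) = 1 − Φ(1.01/√t) = 1 − Φ(1.01/√4.84) = 1 − Φ(0.4591) ≈ 0.32308. Doubling: P(τ_{1.01} ≤ 4.84) ≈ 2 · 0.32308 = 0.64616 ≈ 0.6462.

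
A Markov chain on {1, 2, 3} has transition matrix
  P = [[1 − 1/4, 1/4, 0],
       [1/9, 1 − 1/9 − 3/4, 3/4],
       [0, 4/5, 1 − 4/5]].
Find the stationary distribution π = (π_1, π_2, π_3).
π = (64/343, 144/343, 135/343)

This is a birth-death chain on three states, which satisfies detailed balance: π_1 · P_{12} = π_2 · P_{21} and π_2 · P_{23} = π_3 · P_{32}.
From π_1 · 1/4 = π_2 · 1/9: π_2/π_1 = (1/4)/(1/9) = 9/4.
From π_2 · 3/4 = π_3 · 4/5: π_3/π_2 = (3/4)/(4/5) = 15/16.
Take π_1 proportional to 1; then unnormalized π = (1, 9/4, 135/64). Normalize by dividing by the sum 343/64:
  π = (64/343, 144/343, 135/343).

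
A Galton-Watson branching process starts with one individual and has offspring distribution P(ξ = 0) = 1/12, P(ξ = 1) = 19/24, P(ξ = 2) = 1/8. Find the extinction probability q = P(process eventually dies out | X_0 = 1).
q = 2/3

The pgf is f(s) = 1/12 + 19/24·s + 1/8·s². The extinction probability q is the smallest fixed point of f in [0, 1]. Setting s = f(s):
  1/8·s² + (19/24 − 1)·s + 1/12 = 0
  1/8·s² − (1/12 + 1/8)·s + 1/12 = 0
which factors as (s − 1)·(1/8·s − 1/12) = 0, giving roots s = 1 and s = (1/12)/(1/8) = 2/3.
Mean offspring μ = 19/24 + 2·1/8 = 25/24 > 1 (supercritical), so q < 1. The extinction probability is the smaller root: q = (1/12)/(1/8) = 2/3.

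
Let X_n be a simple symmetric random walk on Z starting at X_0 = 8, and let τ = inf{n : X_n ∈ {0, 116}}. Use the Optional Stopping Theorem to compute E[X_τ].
E[X_τ] = 8

X_n is a martingale and τ is a bounded-mean stopping time (indeed τ is finite a.s. with bounded expectation since the walk is in a bounded region). By the OST, E[X_τ] = E[X_0] = 8. Equivalently: E[X_τ] = 116 · P(hit 116 first) + 0 · P(hit 0 first) = 116 · (8/116) = 8.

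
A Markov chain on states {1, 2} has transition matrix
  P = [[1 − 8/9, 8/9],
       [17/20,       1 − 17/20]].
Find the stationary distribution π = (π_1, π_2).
π_1 = 153/313, π_2 = 160/313

Solve πP = π with π_1 + π_2 = 1. From πP = π: π_1 · (1 − 8/9) + π_2 · 17/20 = π_1 ⇒ π_2 · 17/20 = π_1 · 8/9 ⇒ π_2/π_1 = (8/9)/(17/20) = 160/153. Together with π_1 + π_2 = 1:
  π_1 = (17/20)/(8/9 + 17/20) = (17/20)/(313/180) = 153/313,
  π_2 = (8/9)/(8/9 + 17/20) = (8/9)/(313/180) = 160/313.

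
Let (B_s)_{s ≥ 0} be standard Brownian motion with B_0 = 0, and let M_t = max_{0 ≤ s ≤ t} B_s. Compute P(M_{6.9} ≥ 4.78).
P(M_{6.9} ≥ 4.78) = 2·P(B_{6.9} ≥ 4.78) = 2(1 − Φ(4.78/√6.9)) ≈ 0.0688

By the reflection principle for Brownian motion, P(M_t ≥ a) = 2 · P(B_t ≥ a) for a ≥ 0. Since B_t ~ N(0, t), P(B_t ≥ 4.78) = 1 − Φ(4.78/√t) = 1 − Φ(4.78/√6.9) = 1 − Φ(1.8197). So
  P(M_{6.9} ≥ 4.78) = 2(1 − Φ(1.8197)) ≈ 0.0688.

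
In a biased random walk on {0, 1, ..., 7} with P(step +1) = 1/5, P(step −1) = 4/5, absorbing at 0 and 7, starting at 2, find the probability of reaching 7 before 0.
P(hit 7 before 0) = (1 − (4)^2) / (1 − (4)^7) = 5/5461

Let u_k denote P(reach 7 before 0 | start at k). Boundary: u_0 = 0, u_7 = 1. Recurrence: u_k = 1/5·u_{k+1} + 4/5·u_{k-1} for 1 ≤ k ≤ 6. Try u_k = A + B·r^k with r = q/p = (4/5)/(1/5) = 4. Substitution satisfies the recurrence; boundary conditions give:
  u_k = (1 − r^k) / (1 − r^N) = (1 − (4)^2) / (1 − (4)^7) = 5/5461.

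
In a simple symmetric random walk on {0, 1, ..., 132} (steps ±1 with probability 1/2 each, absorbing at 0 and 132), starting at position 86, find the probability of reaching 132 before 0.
P(hit 132 before 0) = 86/132 = 43/66

Let u_k = P(hit 132 before 0 | start at k). Then u_0 = 0, u_132 = 1, and u_k = u_{k-1}/2 + u_{k+1}/2 for 1 ≤ k ≤ 131. This harmonic recurrence is solved by u_k = k/132, giving u_86 = 86/132 = 43/66.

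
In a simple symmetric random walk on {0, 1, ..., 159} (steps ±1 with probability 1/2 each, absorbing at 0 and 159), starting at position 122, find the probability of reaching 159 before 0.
P(hit 159 before 0) = 122/159

Let u_k = P(hit 159 before 0 | start at k). Then u_0 = 0, u_159 = 1, and u_k = u_{k-1}/2 + u_{k+1}/2 for 1 ≤ k ≤ 158. This harmonic recurrence is solved by u_k = k/159, giving u_122 = 122/159.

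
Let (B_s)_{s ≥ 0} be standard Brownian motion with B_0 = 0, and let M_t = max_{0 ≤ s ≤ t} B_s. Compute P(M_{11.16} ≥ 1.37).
P(M_{11.16} ≥ 1.37) = 2·P(B_{11.16} ≥ 1.37) = 2(1 − Φ(1.37/√11.16)) ≈ 0.6817

By the reflection principle for Brownian motion, P(M_t ≥ a) = 2 · P(B_t ≥ a) for a ≥ 0. Since B_t ~ N(0, t), P(B_t ≥ 1.37) = 1 − Φ(1.37/√t) = 1 − Φ(1.37/√11.16) = 1 − Φ(0.4101). So
  P(M_{11.16} ≥ 1.37) = 2(1 − Φ(0.4101)) ≈ 0.6817.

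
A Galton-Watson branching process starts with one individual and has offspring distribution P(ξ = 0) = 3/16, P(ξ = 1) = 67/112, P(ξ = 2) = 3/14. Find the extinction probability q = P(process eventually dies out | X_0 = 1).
q = 7/8

The pgf is f(s) = 3/16 + 67/112·s + 3/14·s². The extinction probability q is the smallest fixed point of f in [0, 1]. Setting s = f(s):
  3/14·s² + (67/112 − 1)·s + 3/16 = 0
  3/14·s² − (3/16 + 3/14)·s + 3/16 = 0
which factors as (s − 1)·(3/14·s − 3/16) = 0, giving roots s = 1 and s = (3/16)/(3/14) = 7/8.
Mean offspring μ = 67/112 + 2·3/14 = 115/112 > 1 (supercritical), so q < 1. The extinction probability is the smaller root: q = (3/16)/(3/14) = 7/8.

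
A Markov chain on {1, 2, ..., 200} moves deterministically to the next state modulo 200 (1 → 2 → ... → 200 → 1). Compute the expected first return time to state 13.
E[T_13 | X_0 = 13] = 200

The chain cycles deterministically, so starting at state 13 it returns in exactly 200 steps. Equivalently, the stationary distribution is uniform π_j = 1/200 for every state j, so by Kac's formula E[T_13] = 1/π_13 = 200.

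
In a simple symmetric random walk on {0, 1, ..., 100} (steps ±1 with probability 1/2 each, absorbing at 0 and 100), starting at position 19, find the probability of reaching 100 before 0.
P(hit 100 before 0) = 19/100

Let u_k = P(hit 100 before 0 | start at k). Then u_0 = 0, u_100 = 1, and u_k = u_{k-1}/2 + u_{k+1}/2 for 1 ≤ k ≤ 99. This harmonic recurrence is solved by u_k = k/100, giving u_19 = 19/100.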